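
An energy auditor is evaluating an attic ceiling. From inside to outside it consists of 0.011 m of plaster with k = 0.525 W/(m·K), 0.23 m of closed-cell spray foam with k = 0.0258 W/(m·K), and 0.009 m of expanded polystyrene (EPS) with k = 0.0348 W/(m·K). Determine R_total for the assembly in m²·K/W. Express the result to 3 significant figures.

0.011/0.525 = 0.02095
0.23/0.0258 = 8.915
0.009/0.0348 = 0.2586
R_total = 0.02095 + 8.915 + 0.2586 = 9.194 m²·K/W

9.19 m²·K/W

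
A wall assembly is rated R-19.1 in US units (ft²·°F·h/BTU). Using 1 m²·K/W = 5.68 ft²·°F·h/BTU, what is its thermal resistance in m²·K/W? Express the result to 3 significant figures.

3.36 m²·K/W

R_SI = 19.1/5.68 = 3.363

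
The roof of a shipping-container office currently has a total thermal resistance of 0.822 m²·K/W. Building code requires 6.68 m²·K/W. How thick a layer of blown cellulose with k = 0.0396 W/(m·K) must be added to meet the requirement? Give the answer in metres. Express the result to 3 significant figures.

0.232 m

ΔR = 6.68 − 0.822 = 5.858 m²·K/W
L = ΔR × k = 5.858 × 0.0396 = 0.232 m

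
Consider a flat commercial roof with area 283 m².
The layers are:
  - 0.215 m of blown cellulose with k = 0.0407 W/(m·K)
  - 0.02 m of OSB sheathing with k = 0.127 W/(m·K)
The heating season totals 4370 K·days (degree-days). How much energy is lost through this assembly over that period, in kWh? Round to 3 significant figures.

5460 kWh

0.215/0.0407 = 5.283
0.02/0.127 = 0.1575
R_total = 5.283 + 0.1575 = 5.44 m²·K/W
E = A × HDD × 24 / R / 1000 = 283 × 4370 × 24 / 5.44 / 1000 = 5456 kWh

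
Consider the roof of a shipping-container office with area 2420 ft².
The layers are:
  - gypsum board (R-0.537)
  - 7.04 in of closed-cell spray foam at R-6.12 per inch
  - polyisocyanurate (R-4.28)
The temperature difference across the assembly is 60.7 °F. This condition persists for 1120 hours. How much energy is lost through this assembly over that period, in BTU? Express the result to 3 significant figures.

7.04 × 6.12 = 43.08
R_total = 0.537 + 43.08 + 4.28 = 47.9 ft²·°F·h/BTU
Q = 2420 × 60.7 / 47.9 = 3067 BTU/h
E = 3067 × 1120 = 3435000 BTU

3430000 BTU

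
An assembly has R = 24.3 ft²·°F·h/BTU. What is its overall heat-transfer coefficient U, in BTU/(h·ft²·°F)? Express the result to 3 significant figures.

0.0412 BTU/(h·ft²·°F)

U = 1/R = 1/24.3 = 0.04115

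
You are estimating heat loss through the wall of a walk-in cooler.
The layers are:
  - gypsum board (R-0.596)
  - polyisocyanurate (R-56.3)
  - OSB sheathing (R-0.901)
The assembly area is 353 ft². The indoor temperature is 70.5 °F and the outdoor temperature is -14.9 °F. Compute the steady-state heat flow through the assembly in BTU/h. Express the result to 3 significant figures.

522 BTU/h

R_total = 0.596 + 56.3 + 0.901 = 57.8 ft²·°F·h/BTU
Q = A·ΔT/R = 353 × (70.5 − (-14.9)) / 57.8 = 521.6 BTU/h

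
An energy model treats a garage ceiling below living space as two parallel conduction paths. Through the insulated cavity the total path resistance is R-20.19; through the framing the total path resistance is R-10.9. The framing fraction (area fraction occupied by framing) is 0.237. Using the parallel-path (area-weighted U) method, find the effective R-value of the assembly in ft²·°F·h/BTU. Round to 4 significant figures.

U_eff = 0.763/20.19 + 0.237/10.9 = 0.037791 + 0.021743 = 0.059534
R_eff = 1/U_eff = 16.797 ft²·°F·h/BTU

16.80 ft²·°F·h/BTU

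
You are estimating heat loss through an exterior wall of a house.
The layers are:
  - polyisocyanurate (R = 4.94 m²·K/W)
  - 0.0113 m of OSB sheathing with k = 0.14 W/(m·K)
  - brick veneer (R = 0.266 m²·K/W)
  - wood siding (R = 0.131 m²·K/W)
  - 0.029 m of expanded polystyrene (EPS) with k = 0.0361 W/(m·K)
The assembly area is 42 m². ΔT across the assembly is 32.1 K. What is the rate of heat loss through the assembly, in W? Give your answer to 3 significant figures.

217 W

0.0113/0.14 = 0.08071
0.029/0.0361 = 0.8033
R_total = 4.94 + 0.08071 + 0.266 + 0.131 + 0.8033 = 6.221 m²·K/W
Q = A·ΔT/R = 42 × 32.1 / 6.221 = 216.7 W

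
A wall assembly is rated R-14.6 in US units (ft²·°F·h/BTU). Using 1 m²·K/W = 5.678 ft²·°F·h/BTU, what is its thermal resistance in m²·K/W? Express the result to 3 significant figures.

2.57 m²·K/W

R_SI = 14.6/5.678 = 2.571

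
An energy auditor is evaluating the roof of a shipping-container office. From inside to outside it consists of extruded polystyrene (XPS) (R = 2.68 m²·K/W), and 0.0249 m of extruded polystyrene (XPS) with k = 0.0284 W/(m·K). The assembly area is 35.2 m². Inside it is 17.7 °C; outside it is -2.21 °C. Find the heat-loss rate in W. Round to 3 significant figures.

0.0249/0.0284 = 0.8768
R_total = 2.68 + 0.8768 = 3.557 m²·K/W
Q = A·ΔT/R = 35.2 × (17.7 − (-2.21)) / 3.557 = 197 W

197 W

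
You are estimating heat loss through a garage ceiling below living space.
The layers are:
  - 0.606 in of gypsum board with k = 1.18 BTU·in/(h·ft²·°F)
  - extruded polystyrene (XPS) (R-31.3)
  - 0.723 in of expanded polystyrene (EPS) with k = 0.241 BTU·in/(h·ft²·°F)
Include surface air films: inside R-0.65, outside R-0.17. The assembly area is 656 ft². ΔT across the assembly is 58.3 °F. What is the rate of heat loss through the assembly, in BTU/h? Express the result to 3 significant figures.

0.606/1.18 = 0.5136
0.723/0.241 = 3
R_total = 0.65 + 0.5136 + 31.3 + 3 + 0.17 = 35.63 ft²·°F·h/BTU
Q = A·ΔT/R = 656 × 58.3 / 35.63 = 1073 BTU/h

1070 BTU/h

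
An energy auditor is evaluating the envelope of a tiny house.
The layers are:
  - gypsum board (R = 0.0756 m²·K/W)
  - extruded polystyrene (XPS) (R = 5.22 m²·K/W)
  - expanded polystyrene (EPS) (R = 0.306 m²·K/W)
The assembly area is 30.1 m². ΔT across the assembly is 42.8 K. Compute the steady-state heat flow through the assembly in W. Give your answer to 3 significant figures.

R_total = 0.0756 + 5.22 + 0.306 = 5.602 m²·K/W
Q = A·ΔT/R = 30.1 × 42.8 / 5.602 = 230 W

230 W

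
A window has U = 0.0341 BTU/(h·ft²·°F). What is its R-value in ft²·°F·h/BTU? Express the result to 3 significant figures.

29.3 ft²·°F·h/BTU

R = 1/U = 1/0.0341 = 29.33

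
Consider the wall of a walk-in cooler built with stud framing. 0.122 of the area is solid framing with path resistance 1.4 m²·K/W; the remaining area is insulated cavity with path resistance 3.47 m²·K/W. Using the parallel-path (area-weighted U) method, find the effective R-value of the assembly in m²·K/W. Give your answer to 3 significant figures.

2.94 m²·K/W

U_eff = 0.878/3.47 + 0.122/1.4 = 0.253 + 0.08714 = 0.3402
R_eff = 1/U_eff = 2.94 m²·K/W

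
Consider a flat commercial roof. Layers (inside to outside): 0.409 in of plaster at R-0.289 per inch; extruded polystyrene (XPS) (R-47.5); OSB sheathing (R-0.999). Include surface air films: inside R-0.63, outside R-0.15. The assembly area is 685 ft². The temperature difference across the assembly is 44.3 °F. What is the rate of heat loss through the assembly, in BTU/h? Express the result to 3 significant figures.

0.409 × 0.289 = 0.1182
R_total = 0.63 + 0.1182 + 47.5 + 0.999 + 0.15 = 49.4 ft²·°F·h/BTU
Q = A·ΔT/R = 685 × 44.3 / 49.4 = 614.3 BTU/h

614 BTU/h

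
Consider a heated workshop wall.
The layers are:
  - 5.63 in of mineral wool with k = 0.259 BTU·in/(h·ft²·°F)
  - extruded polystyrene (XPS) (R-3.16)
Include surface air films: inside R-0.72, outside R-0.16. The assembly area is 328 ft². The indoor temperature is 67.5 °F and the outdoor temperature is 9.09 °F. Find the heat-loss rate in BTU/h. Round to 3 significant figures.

743 BTU/h

5.63/0.259 = 21.74
R_total = 0.72 + 21.74 + 3.16 + 0.16 = 25.78 ft²·°F·h/BTU
Q = A·ΔT/R = 328 × (67.5 − 9.09) / 25.78 = 743.2 BTU/h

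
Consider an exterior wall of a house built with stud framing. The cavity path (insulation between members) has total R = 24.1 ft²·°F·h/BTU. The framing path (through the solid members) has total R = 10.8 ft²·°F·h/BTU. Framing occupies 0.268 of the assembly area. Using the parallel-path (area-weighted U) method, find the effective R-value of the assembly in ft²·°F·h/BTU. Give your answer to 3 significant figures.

18.1 ft²·°F·h/BTU

U_eff = 0.732/24.1 + 0.268/10.8 = 0.03037 + 0.02481 = 0.05519
R_eff = 1/U_eff = 18.12 ft²·°F·h/BTU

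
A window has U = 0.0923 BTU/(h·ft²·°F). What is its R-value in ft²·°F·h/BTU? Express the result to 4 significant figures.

10.83 ft²·°F·h/BTU

R = 1/U = 1/0.0923 = 10.834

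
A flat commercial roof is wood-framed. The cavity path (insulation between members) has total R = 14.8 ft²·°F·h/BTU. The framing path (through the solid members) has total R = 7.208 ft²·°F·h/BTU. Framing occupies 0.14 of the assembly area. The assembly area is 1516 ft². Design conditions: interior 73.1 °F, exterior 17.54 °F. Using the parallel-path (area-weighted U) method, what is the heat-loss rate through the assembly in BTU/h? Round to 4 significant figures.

U_eff = 0.86/14.8 + 0.14/7.208 = 0.058108 + 0.019423 = 0.077531
R_eff = 1/U_eff = 12.898 ft²·°F·h/BTU
Q = 1516 × (73.1 − 17.54) / 12.898 = 6530.4 BTU/h

6530 BTU/h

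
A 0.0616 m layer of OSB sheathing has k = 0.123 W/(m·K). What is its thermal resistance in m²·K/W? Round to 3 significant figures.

0.501 m²·K/W

R = L/k = 0.0616/0.123 = 0.5008 m²·K/W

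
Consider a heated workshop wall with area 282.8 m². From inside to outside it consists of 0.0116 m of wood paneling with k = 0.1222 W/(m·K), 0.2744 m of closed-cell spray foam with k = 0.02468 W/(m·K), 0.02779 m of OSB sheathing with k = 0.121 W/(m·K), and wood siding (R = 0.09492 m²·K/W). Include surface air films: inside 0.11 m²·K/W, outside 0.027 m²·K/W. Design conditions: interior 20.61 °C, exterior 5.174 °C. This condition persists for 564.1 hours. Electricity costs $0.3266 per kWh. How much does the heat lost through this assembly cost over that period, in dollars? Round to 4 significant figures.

68.89 dollars

0.0116/0.1222 = 0.094926
0.2744/0.02468 = 11.118
0.02779/0.121 = 0.22967
R_total = 0.11 + 0.094926 + 11.118 + 0.22967 + 0.09492 + 0.027 = 11.675 m²·K/W
Q = 282.8 × (20.61 − 5.174) / 11.675 = 373.91 W
E = 373.91 W × 564.1 h / 1000 = 210.92 kWh
Cost = 210.92 × 0.3266 = $68.887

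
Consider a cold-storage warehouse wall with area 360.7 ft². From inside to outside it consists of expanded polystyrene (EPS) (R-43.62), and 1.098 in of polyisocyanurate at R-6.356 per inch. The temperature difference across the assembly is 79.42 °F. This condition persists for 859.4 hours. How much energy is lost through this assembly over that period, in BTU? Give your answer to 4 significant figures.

1.098 × 6.356 = 6.9789
R_total = 43.62 + 6.9789 = 50.599 ft²·°F·h/BTU
Q = 360.7 × 79.42 / 50.599 = 566.15 BTU/h
E = 566.15 × 859.4 = 486550 BTU

486600 BTU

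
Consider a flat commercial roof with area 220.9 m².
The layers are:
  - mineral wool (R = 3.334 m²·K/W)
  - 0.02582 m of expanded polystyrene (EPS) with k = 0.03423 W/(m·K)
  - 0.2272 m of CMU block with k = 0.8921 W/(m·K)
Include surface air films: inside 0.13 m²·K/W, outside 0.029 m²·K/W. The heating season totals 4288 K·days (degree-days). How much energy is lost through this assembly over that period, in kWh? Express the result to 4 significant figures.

5050 kWh

0.02582/0.03423 = 0.75431
0.2272/0.8921 = 0.25468
R_total = 0.13 + 3.334 + 0.75431 + 0.25468 + 0.029 = 4.502 m²·K/W
E = A × HDD × 24 / R / 1000 = 220.9 × 4288 × 24 / 4.502 / 1000 = 5049.6 kWh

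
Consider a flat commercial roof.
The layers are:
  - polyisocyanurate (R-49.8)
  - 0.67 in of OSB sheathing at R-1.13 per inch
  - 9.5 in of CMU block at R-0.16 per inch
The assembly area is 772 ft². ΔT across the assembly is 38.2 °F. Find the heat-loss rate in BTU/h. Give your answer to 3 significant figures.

566 BTU/h

0.67 × 1.13 = 0.7571
9.5 × 0.16 = 1.52
R_total = 49.8 + 0.7571 + 1.52 = 52.08 ft²·°F·h/BTU
Q = A·ΔT/R = 772 × 38.2 / 52.08 = 566.3 BTU/h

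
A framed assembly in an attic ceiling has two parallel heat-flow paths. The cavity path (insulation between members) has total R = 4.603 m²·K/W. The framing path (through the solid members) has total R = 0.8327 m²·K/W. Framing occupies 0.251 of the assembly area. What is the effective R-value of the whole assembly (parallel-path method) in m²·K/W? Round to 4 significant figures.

U_eff = 0.749/4.603 + 0.251/0.8327 = 0.16272 + 0.30143 = 0.46415
R_eff = 1/U_eff = 2.1545 m²·K/W

2.154 m²·K/W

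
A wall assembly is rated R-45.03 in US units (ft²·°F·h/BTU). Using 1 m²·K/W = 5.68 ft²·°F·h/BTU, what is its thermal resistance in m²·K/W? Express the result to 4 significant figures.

R_SI = 45.03/5.68 = 7.9278

7.928 m²·K/W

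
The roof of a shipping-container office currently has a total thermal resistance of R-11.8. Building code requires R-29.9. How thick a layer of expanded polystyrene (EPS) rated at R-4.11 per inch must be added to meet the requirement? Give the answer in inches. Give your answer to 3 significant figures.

ΔR = 29.9 − 11.8 = 18.1 ft²·°F·h/BTU
L = ΔR / (R/in) = 18.1/4.11 = 4.404 in

4.40 in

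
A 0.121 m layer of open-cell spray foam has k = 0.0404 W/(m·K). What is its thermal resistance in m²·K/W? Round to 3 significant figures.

3.00 m²·K/W

R = L/k = 0.121/0.0404 = 2.995 m²·K/W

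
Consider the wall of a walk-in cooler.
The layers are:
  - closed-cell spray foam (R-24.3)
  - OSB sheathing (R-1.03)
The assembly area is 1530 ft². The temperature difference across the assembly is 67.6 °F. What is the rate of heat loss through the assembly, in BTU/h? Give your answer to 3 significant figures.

4080 BTU/h

R_total = 24.3 + 1.03 = 25.33 ft²·°F·h/BTU
Q = A·ΔT/R = 1530 × 67.6 / 25.33 = 4083 BTU/h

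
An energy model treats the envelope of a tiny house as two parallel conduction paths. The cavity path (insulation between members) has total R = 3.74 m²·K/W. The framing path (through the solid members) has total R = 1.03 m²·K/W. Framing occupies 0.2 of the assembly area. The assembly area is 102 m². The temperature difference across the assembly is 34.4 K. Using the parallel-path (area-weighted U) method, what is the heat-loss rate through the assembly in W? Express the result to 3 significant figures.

1430 W

U_eff = 0.8/3.74 + 0.2/1.03 = 0.2139 + 0.1942 = 0.4081
R_eff = 1/U_eff = 2.451 m²·K/W
Q = 102 × 34.4 / 2.451 = 1432 W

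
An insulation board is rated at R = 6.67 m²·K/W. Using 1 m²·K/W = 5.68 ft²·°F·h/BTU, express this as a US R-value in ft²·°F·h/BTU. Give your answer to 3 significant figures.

R_US = 6.67 × 5.68 = 37.89

37.9 ft²·°F·h/BTU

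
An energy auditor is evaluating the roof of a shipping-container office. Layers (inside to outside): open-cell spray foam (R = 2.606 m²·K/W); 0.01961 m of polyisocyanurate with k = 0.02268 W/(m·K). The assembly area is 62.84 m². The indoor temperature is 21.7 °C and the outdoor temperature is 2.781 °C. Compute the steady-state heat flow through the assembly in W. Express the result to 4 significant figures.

0.01961/0.02268 = 0.86464
R_total = 2.606 + 0.86464 = 3.4706 m²·K/W
Q = A·ΔT/R = 62.84 × (21.7 − 2.781) / 3.4706 = 342.55 W

342.6 W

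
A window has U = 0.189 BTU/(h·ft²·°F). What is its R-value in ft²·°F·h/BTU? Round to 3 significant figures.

R = 1/U = 1/0.189 = 5.291

5.29 ft²·°F·h/BTU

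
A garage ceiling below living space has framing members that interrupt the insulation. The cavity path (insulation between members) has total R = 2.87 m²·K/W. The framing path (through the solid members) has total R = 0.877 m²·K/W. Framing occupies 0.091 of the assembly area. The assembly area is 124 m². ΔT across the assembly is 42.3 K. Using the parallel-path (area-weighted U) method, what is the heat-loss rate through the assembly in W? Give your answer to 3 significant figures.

2210 W

U_eff = 0.909/2.87 + 0.091/0.877 = 0.3167 + 0.1038 = 0.4205
R_eff = 1/U_eff = 2.378 m²·K/W
Q = 124 × 42.3 / 2.378 = 2206 W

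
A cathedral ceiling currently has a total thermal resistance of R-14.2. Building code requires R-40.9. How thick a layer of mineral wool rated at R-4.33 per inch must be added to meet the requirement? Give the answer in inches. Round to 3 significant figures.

6.17 in

ΔR = 40.9 − 14.2 = 26.7 ft²·°F·h/BTU
L = ΔR / (R/in) = 26.7/4.33 = 6.166 in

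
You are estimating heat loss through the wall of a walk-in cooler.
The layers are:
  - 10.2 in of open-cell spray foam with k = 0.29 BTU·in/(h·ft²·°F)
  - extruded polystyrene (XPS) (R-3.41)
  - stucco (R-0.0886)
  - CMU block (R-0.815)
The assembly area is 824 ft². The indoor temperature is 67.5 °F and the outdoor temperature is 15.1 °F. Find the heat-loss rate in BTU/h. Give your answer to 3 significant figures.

10.2/0.29 = 35.17
R_total = 35.17 + 3.41 + 0.0886 + 0.815 = 39.49 ft²·°F·h/BTU
Q = A·ΔT/R = 824 × (67.5 − 15.1) / 39.49 = 1093 BTU/h

1090 BTU/h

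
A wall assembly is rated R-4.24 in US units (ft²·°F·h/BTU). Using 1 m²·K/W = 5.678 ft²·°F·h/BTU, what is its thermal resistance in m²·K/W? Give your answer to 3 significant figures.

0.747 m²·K/W

R_SI = 4.24/5.678 = 0.7467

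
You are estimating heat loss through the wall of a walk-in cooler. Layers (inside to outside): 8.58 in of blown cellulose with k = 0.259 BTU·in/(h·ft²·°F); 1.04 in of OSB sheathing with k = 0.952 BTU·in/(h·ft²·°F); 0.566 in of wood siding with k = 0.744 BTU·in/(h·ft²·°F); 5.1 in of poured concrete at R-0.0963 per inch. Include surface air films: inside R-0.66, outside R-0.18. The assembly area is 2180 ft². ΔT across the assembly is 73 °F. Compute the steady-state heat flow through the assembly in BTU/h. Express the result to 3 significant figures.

8.58/0.259 = 33.13
1.04/0.952 = 1.092
0.566/0.744 = 0.7608
5.1 × 0.0963 = 0.4911
R_total = 0.66 + 33.13 + 1.092 + 0.7608 + 0.4911 + 0.18 = 36.31 ft²·°F·h/BTU
Q = A·ΔT/R = 2180 × 73 / 36.31 = 4383 BTU/h

4380 BTU/h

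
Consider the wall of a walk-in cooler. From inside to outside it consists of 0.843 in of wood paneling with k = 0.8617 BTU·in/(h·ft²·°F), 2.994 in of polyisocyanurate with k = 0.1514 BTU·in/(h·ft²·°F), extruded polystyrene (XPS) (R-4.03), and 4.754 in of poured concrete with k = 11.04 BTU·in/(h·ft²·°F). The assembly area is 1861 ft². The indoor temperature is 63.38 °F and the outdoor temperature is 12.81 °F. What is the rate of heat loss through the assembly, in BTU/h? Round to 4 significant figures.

0.843/0.8617 = 0.9783
2.994/0.1514 = 19.775
4.754/11.04 = 0.43062
R_total = 0.9783 + 19.775 + 4.03 + 0.43062 = 25.214 ft²·°F·h/BTU
Q = A·ΔT/R = 1861 × (63.38 − 12.81) / 25.214 = 3732.4 BTU/h

3732 BTU/h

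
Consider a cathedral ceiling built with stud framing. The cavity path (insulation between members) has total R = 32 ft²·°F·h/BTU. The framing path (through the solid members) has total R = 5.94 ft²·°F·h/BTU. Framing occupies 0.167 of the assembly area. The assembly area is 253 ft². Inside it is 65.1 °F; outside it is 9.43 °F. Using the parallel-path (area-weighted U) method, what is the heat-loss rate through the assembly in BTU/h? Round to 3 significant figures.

U_eff = 0.833/32 + 0.167/5.94 = 0.02603 + 0.02811 = 0.05415
R_eff = 1/U_eff = 18.47 ft²·°F·h/BTU
Q = 253 × (65.1 − 9.43) / 18.47 = 762.6 BTU/h

763 BTU/h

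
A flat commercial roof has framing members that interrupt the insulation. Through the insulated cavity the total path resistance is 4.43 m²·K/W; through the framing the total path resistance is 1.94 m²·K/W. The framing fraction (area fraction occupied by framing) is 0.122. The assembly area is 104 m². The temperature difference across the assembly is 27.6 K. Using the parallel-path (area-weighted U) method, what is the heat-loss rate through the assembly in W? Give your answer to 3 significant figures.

U_eff = 0.878/4.43 + 0.122/1.94 = 0.1982 + 0.06289 = 0.2611
R_eff = 1/U_eff = 3.83 m²·K/W
Q = 104 × 27.6 / 3.83 = 749.4 W

749 W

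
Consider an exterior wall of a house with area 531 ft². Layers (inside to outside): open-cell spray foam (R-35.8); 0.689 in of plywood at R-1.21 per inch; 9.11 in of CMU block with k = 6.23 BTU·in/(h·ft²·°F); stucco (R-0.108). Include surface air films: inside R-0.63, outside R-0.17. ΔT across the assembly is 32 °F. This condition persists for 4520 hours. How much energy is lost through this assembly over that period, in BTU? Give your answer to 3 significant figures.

1970000 BTU

0.689 × 1.21 = 0.8337
9.11/6.23 = 1.462
R_total = 0.63 + 35.8 + 0.8337 + 1.462 + 0.108 + 0.17 = 39 ft²·°F·h/BTU
Q = 531 × 32 / 39 = 435.6 BTU/h
E = 435.6 × 4520 = 1969000 BTU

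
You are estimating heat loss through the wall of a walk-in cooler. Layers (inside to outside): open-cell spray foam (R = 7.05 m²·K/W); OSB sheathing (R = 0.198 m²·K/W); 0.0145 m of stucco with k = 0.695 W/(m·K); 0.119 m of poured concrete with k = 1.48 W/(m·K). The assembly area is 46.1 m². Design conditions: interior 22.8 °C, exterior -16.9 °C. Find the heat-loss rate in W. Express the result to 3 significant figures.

249 W

0.0145/0.695 = 0.02086
0.119/1.48 = 0.08041
R_total = 7.05 + 0.198 + 0.02086 + 0.08041 = 7.349 m²·K/W
Q = A·ΔT/R = 46.1 × (22.8 − (-16.9)) / 7.349 = 249 W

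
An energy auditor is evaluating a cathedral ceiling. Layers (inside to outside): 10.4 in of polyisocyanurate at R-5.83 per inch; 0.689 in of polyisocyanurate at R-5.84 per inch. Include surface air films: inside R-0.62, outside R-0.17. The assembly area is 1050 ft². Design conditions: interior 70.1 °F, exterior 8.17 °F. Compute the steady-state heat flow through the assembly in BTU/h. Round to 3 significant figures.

10.4 × 5.83 = 60.63
0.689 × 5.84 = 4.024
R_total = 0.62 + 60.63 + 4.024 + 0.17 = 65.45 ft²·°F·h/BTU
Q = A·ΔT/R = 1050 × (70.1 − 8.17) / 65.45 = 993.6 BTU/h

994 BTU/h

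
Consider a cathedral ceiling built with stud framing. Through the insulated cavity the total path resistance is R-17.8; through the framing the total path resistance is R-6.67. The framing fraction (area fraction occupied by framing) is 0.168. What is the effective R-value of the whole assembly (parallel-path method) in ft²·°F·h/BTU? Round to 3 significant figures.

U_eff = 0.832/17.8 + 0.168/6.67 = 0.04674 + 0.02519 = 0.07193
R_eff = 1/U_eff = 13.9 ft²·°F·h/BTU

13.9 ft²·°F·h/BTU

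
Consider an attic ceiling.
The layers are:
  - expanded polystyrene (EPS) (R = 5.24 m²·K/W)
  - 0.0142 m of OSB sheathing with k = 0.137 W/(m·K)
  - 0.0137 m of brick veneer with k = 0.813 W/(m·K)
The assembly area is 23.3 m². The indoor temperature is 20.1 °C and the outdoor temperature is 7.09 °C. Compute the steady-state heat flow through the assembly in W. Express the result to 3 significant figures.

0.0142/0.137 = 0.1036
0.0137/0.813 = 0.01685
R_total = 5.24 + 0.1036 + 0.01685 = 5.361 m²·K/W
Q = A·ΔT/R = 23.3 × (20.1 − 7.09) / 5.361 = 56.55 W

56.5 W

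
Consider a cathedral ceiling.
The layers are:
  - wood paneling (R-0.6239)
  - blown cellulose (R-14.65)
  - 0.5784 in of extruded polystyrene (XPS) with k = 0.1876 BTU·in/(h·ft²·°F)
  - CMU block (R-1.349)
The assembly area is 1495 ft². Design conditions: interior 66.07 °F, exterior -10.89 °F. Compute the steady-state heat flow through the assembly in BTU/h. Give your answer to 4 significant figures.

0.5784/0.1876 = 3.0832
R_total = 0.6239 + 14.65 + 3.0832 + 1.349 = 19.706 ft²·°F·h/BTU
Q = A·ΔT/R = 1495 × (66.07 − (-10.89)) / 19.706 = 5838.6 BTU/h

5839 BTU/h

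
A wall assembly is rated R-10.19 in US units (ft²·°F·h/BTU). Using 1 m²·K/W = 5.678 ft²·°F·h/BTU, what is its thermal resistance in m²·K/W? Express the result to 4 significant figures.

R_SI = 10.19/5.678 = 1.7946

1.795 m²·K/W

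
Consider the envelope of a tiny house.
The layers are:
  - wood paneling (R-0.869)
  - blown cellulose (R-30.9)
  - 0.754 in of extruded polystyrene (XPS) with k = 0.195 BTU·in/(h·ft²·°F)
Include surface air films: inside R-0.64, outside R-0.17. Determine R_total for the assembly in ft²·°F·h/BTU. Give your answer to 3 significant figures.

0.754/0.195 = 3.867
R_total = 0.64 + 0.869 + 30.9 + 3.867 + 0.17 = 36.45 ft²·°F·h/BTU

36.4 ft²·°F·h/BTU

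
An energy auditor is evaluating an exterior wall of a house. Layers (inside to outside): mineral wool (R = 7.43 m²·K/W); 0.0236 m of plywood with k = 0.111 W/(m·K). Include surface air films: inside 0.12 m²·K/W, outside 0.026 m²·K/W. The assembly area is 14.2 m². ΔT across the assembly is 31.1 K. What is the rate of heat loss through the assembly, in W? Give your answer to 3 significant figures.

56.7 W

0.0236/0.111 = 0.2126
R_total = 0.12 + 7.43 + 0.2126 + 0.026 = 7.789 m²·K/W
Q = A·ΔT/R = 14.2 × 31.1 / 7.789 = 56.7 W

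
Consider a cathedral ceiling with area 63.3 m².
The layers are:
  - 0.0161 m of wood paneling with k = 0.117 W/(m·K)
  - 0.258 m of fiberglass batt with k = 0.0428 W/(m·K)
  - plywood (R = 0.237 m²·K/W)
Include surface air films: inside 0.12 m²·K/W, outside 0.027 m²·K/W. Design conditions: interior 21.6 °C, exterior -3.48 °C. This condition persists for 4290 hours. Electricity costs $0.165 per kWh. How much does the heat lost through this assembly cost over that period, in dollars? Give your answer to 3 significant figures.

0.0161/0.117 = 0.1376
0.258/0.0428 = 6.028
R_total = 0.12 + 0.1376 + 6.028 + 0.237 + 0.027 = 6.55 m²·K/W
Q = 63.3 × (21.6 − (-3.48)) / 6.55 = 242.4 W
E = 242.4 W × 4290 h / 1000 = 1040 kWh
Cost = 1040 × 0.165 = $171.6

172 dollars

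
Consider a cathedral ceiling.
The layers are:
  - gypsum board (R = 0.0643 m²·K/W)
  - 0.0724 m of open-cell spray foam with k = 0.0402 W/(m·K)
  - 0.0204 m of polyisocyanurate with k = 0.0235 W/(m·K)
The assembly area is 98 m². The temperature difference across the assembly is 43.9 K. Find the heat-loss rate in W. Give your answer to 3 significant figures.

0.0724/0.0402 = 1.801
0.0204/0.0235 = 0.8681
R_total = 0.0643 + 1.801 + 0.8681 = 2.733 m²·K/W
Q = A·ΔT/R = 98 × 43.9 / 2.733 = 1574 W

1570 W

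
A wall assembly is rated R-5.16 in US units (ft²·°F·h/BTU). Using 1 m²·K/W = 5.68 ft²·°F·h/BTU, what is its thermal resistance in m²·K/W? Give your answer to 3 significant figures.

0.908 m²·K/W

R_SI = 5.16/5.68 = 0.9085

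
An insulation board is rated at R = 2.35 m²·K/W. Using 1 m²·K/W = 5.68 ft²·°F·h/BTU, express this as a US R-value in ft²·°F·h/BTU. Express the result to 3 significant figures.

13.3 ft²·°F·h/BTU

R_US = 2.35 × 5.68 = 13.35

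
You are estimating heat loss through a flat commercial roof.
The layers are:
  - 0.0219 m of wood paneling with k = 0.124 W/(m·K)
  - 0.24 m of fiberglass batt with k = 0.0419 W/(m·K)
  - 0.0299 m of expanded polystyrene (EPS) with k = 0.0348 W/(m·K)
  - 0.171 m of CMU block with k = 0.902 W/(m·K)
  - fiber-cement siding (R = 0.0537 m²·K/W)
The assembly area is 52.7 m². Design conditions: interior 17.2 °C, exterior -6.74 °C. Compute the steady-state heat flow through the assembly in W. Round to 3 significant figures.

0.0219/0.124 = 0.1766
0.24/0.0419 = 5.728
0.0299/0.0348 = 0.8592
0.171/0.902 = 0.1896
R_total = 0.1766 + 5.728 + 0.8592 + 0.1896 + 0.0537 = 7.007 m²·K/W
Q = A·ΔT/R = 52.7 × (17.2 − (-6.74)) / 7.007 = 180.1 W

180 W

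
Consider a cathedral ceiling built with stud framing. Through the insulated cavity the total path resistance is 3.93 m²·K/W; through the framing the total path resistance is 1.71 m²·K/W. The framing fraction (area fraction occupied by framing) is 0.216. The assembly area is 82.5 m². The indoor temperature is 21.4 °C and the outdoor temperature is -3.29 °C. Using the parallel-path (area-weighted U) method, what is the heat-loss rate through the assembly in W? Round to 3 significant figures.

U_eff = 0.784/3.93 + 0.216/1.71 = 0.1995 + 0.1263 = 0.3258
R_eff = 1/U_eff = 3.069 m²·K/W
Q = 82.5 × (21.4 − (-3.29)) / 3.069 = 663.6 W

664 W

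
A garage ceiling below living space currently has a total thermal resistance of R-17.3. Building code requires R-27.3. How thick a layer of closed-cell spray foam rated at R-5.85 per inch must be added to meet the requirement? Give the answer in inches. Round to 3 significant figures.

1.71 in

ΔR = 27.3 − 17.3 = 10 ft²·°F·h/BTU
L = ΔR / (R/in) = 10/5.85 = 1.709 in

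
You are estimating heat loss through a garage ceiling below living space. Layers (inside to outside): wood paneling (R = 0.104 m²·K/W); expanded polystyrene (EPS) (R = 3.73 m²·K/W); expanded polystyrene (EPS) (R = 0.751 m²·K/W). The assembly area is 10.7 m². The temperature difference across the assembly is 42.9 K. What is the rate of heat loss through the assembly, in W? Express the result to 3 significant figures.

R_total = 0.104 + 3.73 + 0.751 = 4.585 m²·K/W
Q = A·ΔT/R = 10.7 × 42.9 / 4.585 = 100.1 W

100 W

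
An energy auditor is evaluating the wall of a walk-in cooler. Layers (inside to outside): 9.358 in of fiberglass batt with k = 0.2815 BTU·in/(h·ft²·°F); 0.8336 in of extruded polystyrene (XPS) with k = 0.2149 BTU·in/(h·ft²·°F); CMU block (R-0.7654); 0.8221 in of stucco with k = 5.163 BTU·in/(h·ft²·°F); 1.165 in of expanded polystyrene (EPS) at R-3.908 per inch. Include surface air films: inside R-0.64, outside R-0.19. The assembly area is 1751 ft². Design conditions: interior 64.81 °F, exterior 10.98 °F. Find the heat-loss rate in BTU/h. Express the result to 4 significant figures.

2170 BTU/h

9.358/0.2815 = 33.243
0.8336/0.2149 = 3.879
0.8221/5.163 = 0.15923
1.165 × 3.908 = 4.5528
R_total = 0.64 + 33.243 + 3.879 + 0.7654 + 0.15923 + 4.5528 + 0.19 = 43.43 ft²·°F·h/BTU
Q = A·ΔT/R = 1751 × (64.81 − 10.98) / 43.43 = 2170.3 BTU/h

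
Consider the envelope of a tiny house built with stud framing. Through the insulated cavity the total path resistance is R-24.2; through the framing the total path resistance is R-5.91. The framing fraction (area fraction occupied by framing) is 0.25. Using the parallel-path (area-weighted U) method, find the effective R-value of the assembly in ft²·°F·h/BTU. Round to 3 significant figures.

13.6 ft²·°F·h/BTU

U_eff = 0.75/24.2 + 0.25/5.91 = 0.03099 + 0.0423 = 0.07329
R_eff = 1/U_eff = 13.64 ft²·°F·h/BTU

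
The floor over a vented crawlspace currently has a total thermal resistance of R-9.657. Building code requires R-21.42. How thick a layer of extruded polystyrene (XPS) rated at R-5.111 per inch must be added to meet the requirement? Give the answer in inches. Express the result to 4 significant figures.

2.302 in

ΔR = 21.42 − 9.657 = 11.763 ft²·°F·h/BTU
L = ΔR / (R/in) = 11.763/5.111 = 2.3015 in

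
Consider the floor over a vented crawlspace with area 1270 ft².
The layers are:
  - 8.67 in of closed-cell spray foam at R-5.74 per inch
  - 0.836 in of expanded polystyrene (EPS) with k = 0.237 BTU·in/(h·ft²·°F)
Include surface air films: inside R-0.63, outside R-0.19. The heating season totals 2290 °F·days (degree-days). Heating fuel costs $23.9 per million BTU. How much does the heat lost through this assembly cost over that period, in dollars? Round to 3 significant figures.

30.8 dollars

8.67 × 5.74 = 49.77
0.836/0.237 = 3.527
R_total = 0.63 + 49.77 + 3.527 + 0.19 = 54.11 ft²·°F·h/BTU
E = A × HDD × 24 / R = 1270 × 2290 × 24 / 54.11 = 1290000 BTU
Cost = 1290000/10⁶ × 23.9 = $30.83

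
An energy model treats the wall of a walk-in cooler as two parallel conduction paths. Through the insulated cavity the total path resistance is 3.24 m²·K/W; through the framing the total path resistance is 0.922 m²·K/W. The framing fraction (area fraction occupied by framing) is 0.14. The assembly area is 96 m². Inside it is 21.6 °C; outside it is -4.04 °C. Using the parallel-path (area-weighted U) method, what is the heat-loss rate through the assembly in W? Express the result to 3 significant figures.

U_eff = 0.86/3.24 + 0.14/0.922 = 0.2654 + 0.1518 = 0.4173
R_eff = 1/U_eff = 2.396 m²·K/W
Q = 96 × (21.6 − (-4.04)) / 2.396 = 1027 W

1030 W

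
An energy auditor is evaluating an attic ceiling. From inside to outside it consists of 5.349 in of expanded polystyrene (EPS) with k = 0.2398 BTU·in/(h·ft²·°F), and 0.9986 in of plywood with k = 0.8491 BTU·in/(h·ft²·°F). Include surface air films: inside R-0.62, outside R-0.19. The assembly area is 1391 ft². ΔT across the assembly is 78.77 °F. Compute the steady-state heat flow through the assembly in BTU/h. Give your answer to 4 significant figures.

5.349/0.2398 = 22.306
0.9986/0.8491 = 1.1761
R_total = 0.62 + 22.306 + 1.1761 + 0.19 = 24.292 ft²·°F·h/BTU
Q = A·ΔT/R = 1391 × 78.77 / 24.292 = 4510.5 BTU/h

4510 BTU/h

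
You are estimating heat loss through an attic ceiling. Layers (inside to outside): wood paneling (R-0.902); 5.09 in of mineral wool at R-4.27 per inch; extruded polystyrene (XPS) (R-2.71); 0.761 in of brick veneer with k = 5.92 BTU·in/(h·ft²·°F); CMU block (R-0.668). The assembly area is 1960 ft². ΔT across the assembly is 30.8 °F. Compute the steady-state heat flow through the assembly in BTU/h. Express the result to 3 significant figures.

5.09 × 4.27 = 21.73
0.761/5.92 = 0.1285
R_total = 0.902 + 21.73 + 2.71 + 0.1285 + 0.668 = 26.14 ft²·°F·h/BTU
Q = A·ΔT/R = 1960 × 30.8 / 26.14 = 2309 BTU/h

2310 BTU/h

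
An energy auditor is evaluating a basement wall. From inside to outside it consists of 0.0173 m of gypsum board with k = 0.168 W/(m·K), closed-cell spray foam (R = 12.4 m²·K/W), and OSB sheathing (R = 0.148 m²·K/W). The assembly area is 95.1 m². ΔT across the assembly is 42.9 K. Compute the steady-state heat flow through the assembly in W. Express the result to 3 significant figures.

0.0173/0.168 = 0.103
R_total = 0.103 + 12.4 + 0.148 = 12.65 m²·K/W
Q = A·ΔT/R = 95.1 × 42.9 / 12.65 = 322.5 W

322 W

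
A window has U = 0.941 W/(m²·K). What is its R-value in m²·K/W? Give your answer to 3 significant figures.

1.06 m²·K/W

R = 1/U = 1/0.941 = 1.063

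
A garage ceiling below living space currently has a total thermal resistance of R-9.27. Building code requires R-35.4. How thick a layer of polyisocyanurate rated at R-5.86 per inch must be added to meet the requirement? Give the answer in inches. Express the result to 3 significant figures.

4.46 in

ΔR = 35.4 − 9.27 = 26.13 ft²·°F·h/BTU
L = ΔR / (R/in) = 26.13/5.86 = 4.459 in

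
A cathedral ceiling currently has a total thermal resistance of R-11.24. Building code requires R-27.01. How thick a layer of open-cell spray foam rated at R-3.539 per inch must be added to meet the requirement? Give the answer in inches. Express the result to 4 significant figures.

ΔR = 27.01 − 11.24 = 15.77 ft²·°F·h/BTU
L = ΔR / (R/in) = 15.77/3.539 = 4.4561 in

4.456 in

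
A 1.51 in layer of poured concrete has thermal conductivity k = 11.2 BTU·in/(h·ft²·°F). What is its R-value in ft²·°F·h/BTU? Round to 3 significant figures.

R = L/k = 1.51/11.2 = 0.1348 ft²·°F·h/BTU

0.135 ft²·°F·h/BTU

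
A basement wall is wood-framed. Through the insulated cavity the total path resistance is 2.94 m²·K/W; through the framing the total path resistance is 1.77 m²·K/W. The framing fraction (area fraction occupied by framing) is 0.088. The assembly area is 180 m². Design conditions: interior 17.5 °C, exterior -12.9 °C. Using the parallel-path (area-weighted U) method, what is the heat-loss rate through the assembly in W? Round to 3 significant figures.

U_eff = 0.912/2.94 + 0.088/1.77 = 0.3102 + 0.04972 = 0.3599
R_eff = 1/U_eff = 2.778 m²·K/W
Q = 180 × (17.5 − (-12.9)) / 2.778 = 1969 W

1970 W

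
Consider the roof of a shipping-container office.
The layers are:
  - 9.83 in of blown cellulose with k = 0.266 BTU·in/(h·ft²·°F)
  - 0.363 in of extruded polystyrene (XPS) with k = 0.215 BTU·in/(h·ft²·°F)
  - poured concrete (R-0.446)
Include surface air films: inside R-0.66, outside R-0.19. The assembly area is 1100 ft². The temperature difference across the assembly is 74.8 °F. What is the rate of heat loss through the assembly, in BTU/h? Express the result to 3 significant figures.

2060 BTU/h

9.83/0.266 = 36.95
0.363/0.215 = 1.688
R_total = 0.66 + 36.95 + 1.688 + 0.446 + 0.19 = 39.94 ft²·°F·h/BTU
Q = A·ΔT/R = 1100 × 74.8 / 39.94 = 2060 BTU/h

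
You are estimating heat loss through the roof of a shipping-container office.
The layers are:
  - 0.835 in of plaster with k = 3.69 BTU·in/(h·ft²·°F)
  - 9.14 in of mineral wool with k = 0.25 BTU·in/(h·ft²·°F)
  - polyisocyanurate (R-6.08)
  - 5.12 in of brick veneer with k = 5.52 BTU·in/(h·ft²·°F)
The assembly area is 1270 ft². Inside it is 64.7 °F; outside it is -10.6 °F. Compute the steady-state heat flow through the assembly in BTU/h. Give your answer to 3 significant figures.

0.835/3.69 = 0.2263
9.14/0.25 = 36.56
5.12/5.52 = 0.9275
R_total = 0.2263 + 36.56 + 6.08 + 0.9275 = 43.79 ft²·°F·h/BTU
Q = A·ΔT/R = 1270 × (64.7 − (-10.6)) / 43.79 = 2184 BTU/h

2180 BTU/h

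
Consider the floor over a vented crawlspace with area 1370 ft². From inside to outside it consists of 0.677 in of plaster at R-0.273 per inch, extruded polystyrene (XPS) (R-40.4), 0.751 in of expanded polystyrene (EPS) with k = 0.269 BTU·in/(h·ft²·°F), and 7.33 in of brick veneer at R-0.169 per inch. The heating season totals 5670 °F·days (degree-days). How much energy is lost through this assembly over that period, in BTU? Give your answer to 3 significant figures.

0.677 × 0.273 = 0.1848
0.751/0.269 = 2.792
7.33 × 0.169 = 1.239
R_total = 0.1848 + 40.4 + 2.792 + 1.239 = 44.62 ft²·°F·h/BTU
E = A × HDD × 24 / R = 1370 × 5670 × 24 / 44.62 = 4179000 BTU

4180000 BTU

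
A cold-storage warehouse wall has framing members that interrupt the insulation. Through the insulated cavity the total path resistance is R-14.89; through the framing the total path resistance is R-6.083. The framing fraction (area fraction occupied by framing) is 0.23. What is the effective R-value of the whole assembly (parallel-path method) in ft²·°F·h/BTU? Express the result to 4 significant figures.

11.17 ft²·°F·h/BTU

U_eff = 0.77/14.89 + 0.23/6.083 = 0.051713 + 0.03781 = 0.089523
R_eff = 1/U_eff = 11.17 ft²·°F·h/BTU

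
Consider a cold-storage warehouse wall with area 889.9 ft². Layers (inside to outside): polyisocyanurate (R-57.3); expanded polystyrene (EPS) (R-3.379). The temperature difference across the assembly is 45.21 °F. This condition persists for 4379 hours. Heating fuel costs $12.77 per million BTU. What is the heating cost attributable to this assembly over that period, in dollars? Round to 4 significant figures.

37.08 dollars

R_total = 57.3 + 3.379 = 60.679 ft²·°F·h/BTU
Q = 889.9 × 45.21 / 60.679 = 663.04 BTU/h
E = 663.04 × 4379 = 2903400 BTU
Cost = 2903400/10⁶ × 12.77 = $37.077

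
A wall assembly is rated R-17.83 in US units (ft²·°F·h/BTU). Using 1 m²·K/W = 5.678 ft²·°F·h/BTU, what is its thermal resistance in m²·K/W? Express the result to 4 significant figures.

R_SI = 17.83/5.678 = 3.1402

3.140 m²·K/W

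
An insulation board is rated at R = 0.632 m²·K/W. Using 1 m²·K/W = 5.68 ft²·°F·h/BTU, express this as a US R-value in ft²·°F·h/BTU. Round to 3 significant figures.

R_US = 0.632 × 5.68 = 3.59

3.59 ft²·°F·h/BTU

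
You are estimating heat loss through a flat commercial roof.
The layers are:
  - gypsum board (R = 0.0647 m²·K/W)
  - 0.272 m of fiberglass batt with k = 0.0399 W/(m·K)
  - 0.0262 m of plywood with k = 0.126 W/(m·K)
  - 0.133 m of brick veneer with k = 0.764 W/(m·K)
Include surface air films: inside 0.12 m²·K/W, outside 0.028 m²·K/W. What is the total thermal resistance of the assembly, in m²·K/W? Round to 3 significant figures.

0.272/0.0399 = 6.817
0.0262/0.126 = 0.2079
0.133/0.764 = 0.1741
R_total = 0.12 + 0.0647 + 6.817 + 0.2079 + 0.1741 + 0.028 = 7.412 m²·K/W

7.41 m²·K/W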